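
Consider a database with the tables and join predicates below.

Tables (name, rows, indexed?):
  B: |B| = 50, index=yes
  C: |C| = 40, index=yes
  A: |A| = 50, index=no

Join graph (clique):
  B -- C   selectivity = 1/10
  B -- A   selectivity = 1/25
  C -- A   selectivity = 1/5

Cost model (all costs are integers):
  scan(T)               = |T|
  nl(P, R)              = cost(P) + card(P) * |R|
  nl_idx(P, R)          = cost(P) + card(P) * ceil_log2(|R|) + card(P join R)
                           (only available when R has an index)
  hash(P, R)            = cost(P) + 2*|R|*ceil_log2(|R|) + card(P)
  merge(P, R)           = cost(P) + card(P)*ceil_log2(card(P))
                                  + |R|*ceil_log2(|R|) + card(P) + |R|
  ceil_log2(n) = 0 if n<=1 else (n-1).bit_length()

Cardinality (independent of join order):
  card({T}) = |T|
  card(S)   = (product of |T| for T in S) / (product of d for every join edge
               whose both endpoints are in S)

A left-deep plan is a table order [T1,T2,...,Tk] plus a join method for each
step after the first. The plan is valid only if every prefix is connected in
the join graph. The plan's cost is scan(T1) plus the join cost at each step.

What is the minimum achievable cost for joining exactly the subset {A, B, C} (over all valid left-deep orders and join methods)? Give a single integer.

1030

Selinger DP over subsets of {A,B,C}:
  {B}: scan cost=50, card=50
  {C}: scan cost=40, card=40
  {A}: scan cost=50, card=50
  {BC}: card=200; try (B,nl_idx)→480, (C,nl_idx)→550, (C,hash)→580, (B,merge)→670, (C,merge)→680, (B,hash)→680 …(+2); best=480 via (B,nl_idx)
  {AB}: card=100; try (B,nl_idx)→450, (B,hash)→700, (A,hash)→700, (B,merge)→750, (A,merge)→750, (B,nl)→2550 …(+1); best=450 via (B,nl_idx)
  {AC}: card=400; try (C,hash)→580, (A,merge)→670, (C,merge)→680, (A,hash)→680, (C,nl_idx)→750, (A,nl)→2040 …(+1); best=580 via (C,hash)
  {ABC}: card=80; try (C,hash)→1030, (C,nl_idx)→1130, (A,hash)→1280, (C,merge)→1530, (B,hash)→1580, (A,merge)→2630 …(+5); best=1030 via (C,hash)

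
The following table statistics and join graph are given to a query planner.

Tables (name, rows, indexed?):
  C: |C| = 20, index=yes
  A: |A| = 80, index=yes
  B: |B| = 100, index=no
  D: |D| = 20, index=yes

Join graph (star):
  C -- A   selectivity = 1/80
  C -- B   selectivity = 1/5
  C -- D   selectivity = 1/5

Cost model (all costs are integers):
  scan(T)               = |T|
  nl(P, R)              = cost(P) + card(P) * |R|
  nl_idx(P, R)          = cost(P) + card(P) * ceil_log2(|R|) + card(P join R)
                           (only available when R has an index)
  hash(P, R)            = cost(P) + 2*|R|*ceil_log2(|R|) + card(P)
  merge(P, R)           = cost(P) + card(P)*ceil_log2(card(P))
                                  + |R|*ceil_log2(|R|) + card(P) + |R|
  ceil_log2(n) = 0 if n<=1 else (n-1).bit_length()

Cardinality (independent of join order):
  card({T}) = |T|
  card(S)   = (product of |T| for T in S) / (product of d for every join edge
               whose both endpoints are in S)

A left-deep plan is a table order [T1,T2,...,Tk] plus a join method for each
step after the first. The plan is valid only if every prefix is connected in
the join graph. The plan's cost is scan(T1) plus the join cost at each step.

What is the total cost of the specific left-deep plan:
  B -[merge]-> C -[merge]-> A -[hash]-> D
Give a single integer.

6260

step 1: scan B: cost=100, card=100
step 2: join C via merge
    card(P join C) = 100*20/(5) = 400
    cost = 100 + 100*7 + 20*5 + 100 + 20 = 1020
step 3: join A via merge
    card(P join A) = 400*80/(80) = 400
    cost = 1020 + 400*9 + 80*7 + 400 + 80 = 5660
step 4: join D via hash
    card(P join D) = 400*20/(5) = 1600
    cost = 5660 + 2*20*5 + 400 = 6260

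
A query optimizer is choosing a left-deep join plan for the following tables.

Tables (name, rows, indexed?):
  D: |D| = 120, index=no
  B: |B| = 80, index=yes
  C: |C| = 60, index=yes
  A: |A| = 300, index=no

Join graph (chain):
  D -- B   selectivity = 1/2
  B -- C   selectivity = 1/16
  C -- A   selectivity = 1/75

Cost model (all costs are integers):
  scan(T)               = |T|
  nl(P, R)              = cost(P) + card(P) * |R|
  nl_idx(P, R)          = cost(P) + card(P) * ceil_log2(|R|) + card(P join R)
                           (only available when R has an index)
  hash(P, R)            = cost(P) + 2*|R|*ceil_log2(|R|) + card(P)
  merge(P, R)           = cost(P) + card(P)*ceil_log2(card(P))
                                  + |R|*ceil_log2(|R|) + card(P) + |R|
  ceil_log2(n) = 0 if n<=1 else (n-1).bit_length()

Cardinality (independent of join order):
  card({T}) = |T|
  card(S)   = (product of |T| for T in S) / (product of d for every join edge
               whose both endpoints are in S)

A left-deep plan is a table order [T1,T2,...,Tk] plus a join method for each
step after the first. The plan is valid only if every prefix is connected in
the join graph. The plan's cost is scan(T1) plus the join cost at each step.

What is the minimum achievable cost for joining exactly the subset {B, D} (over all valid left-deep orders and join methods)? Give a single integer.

1360

Selinger DP over subsets of {B,D}:
  {D}: scan cost=120, card=120
  {B}: scan cost=80, card=80
  {BD}: card=4800; try (B,hash)→1360, (D,merge)→1680, (B,merge)→1720, (D,hash)→1840, (B,nl_idx)→5760, (D,nl)→9680 …(+1); best=1360 via (B,hash)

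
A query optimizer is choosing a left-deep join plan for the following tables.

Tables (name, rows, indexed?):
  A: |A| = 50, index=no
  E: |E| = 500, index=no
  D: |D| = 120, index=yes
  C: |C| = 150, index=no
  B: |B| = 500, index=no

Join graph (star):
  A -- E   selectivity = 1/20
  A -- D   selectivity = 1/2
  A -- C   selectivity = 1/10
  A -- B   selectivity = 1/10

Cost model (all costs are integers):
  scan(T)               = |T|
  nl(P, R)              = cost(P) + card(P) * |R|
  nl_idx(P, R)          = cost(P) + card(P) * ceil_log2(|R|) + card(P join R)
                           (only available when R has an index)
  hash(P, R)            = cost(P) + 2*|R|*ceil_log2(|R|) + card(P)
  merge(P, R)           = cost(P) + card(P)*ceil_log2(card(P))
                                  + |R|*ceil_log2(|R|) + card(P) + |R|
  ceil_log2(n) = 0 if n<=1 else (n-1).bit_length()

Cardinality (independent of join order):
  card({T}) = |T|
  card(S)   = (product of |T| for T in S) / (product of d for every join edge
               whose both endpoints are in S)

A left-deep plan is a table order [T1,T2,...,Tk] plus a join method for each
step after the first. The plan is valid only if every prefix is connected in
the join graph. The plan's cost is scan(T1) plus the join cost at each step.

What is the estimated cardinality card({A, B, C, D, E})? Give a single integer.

Tables in S: A(50), B(500), C(150), D(120), E(500)
Edges inside S: A-E(d=20), A-D(d=2), A-C(d=10), A-B(d=10)
numerator = 50 * 500 * 150 * 120 * 500 = 225000000000
denominator = 20 * 2 * 10 * 10 = 4000
card(S) = 225000000000 / 4000 = 56250000

56250000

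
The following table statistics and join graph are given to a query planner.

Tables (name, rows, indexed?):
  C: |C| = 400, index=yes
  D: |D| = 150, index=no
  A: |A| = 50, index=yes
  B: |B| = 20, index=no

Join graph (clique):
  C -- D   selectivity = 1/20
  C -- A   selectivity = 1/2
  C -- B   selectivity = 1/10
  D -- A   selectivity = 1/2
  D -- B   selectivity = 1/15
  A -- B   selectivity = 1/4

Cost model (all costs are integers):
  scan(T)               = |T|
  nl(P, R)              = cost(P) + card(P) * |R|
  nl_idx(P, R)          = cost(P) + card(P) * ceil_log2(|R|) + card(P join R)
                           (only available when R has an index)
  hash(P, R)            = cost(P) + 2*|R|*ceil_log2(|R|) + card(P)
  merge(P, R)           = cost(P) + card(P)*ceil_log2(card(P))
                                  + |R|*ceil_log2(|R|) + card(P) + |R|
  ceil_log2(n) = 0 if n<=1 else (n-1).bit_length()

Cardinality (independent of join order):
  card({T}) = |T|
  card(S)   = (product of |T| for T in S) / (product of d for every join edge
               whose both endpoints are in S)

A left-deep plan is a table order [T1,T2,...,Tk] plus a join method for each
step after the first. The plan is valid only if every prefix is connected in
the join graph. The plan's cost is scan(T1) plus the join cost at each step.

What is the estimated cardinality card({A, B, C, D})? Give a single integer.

1250

Tables in S: A(50), B(20), C(400), D(150)
Edges inside S: C-D(d=20), C-A(d=2), C-B(d=10), D-A(d=2), D-B(d=15), A-B(d=4)
numerator = 50 * 20 * 400 * 150 = 60000000
denominator = 20 * 2 * 10 * 2 * 15 * 4 = 48000
card(S) = 60000000 / 48000 = 1250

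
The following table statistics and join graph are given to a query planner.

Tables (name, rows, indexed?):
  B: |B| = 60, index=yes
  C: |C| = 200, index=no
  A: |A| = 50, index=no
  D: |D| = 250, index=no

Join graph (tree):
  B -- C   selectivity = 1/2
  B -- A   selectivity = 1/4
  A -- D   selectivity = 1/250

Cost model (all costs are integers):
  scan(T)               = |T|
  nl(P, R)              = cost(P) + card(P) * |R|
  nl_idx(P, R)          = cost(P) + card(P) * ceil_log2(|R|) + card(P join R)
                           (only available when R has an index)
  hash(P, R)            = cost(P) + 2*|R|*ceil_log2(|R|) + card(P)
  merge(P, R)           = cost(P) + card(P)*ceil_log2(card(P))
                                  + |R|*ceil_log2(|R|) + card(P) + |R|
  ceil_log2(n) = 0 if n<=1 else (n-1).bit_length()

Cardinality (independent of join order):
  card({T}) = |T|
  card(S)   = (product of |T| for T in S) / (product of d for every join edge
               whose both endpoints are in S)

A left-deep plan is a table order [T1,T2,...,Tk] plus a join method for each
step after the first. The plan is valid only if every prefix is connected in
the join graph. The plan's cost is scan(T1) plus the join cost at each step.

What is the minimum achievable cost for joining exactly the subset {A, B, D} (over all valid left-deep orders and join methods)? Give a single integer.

Selinger DP over subsets of {A,B,D}:
  {B}: scan cost=60, card=60
  {A}: scan cost=50, card=50
  {D}: scan cost=250, card=250
  {AB}: card=750; try (A,hash)→720, (B,hash)→820, (B,merge)→820, (A,merge)→830, (B,nl_idx)→1100, (B,nl)→3050 …(+1); best=720 via (A,hash)
  {AD}: card=50; try (A,hash)→1100, (D,merge)→2650, (A,merge)→2850, (D,hash)→4100, (D,nl)→12550, (A,nl)→12750; best=1100 via (A,hash)
  {ABD}: card=750; try (B,hash)→1870, (B,merge)→1870, (B,nl_idx)→2150, (B,nl)→4100, (D,hash)→5470, (D,merge)→11220 …(+1); best=1870 via (B,hash)

1870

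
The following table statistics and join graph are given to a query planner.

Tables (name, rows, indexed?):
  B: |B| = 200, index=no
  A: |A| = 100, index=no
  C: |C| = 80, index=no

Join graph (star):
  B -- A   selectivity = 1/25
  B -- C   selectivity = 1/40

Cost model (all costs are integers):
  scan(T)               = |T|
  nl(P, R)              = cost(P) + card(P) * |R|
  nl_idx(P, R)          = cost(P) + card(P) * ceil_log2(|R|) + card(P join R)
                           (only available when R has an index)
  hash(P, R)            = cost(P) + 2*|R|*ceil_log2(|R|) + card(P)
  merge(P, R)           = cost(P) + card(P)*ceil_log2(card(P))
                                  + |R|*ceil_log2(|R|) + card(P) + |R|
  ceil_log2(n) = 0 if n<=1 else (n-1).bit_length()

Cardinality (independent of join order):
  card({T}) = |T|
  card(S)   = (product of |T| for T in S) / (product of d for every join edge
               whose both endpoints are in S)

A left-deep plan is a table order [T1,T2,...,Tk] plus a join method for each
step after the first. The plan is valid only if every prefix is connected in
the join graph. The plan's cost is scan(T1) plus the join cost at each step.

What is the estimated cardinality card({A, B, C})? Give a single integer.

1600

Tables in S: A(100), B(200), C(80)
Edges inside S: B-A(d=25), B-C(d=40)
numerator = 100 * 200 * 80 = 1600000
denominator = 25 * 40 = 1000
card(S) = 1600000 / 1000 = 1600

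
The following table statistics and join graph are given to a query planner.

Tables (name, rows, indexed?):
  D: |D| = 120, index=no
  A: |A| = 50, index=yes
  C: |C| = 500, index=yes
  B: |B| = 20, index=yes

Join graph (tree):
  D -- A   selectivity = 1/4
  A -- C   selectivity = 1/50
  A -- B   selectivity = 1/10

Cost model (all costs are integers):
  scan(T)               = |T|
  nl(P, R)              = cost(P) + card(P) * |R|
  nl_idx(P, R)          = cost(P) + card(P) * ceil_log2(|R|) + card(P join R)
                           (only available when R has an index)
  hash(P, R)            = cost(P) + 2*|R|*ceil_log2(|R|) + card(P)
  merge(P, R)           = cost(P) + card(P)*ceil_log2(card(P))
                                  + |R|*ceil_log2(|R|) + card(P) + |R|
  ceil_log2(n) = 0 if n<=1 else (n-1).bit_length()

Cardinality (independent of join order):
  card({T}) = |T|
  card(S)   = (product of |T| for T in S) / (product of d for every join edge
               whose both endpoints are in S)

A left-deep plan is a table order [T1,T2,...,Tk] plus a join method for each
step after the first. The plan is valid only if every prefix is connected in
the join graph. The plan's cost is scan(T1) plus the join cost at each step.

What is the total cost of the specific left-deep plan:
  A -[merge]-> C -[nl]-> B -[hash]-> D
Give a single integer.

18080

step 1: scan A: cost=50, card=50
step 2: join C via merge
    card(P join C) = 50*500/(50) = 500
    cost = 50 + 50*6 + 500*9 + 50 + 500 = 5400
step 3: join B via nl
    card(P join B) = 500*20/(10) = 1000
    cost = 5400 + 500*20 = 15400
step 4: join D via hash
    card(P join D) = 1000*120/(4) = 30000
    cost = 15400 + 2*120*7 + 1000 = 18080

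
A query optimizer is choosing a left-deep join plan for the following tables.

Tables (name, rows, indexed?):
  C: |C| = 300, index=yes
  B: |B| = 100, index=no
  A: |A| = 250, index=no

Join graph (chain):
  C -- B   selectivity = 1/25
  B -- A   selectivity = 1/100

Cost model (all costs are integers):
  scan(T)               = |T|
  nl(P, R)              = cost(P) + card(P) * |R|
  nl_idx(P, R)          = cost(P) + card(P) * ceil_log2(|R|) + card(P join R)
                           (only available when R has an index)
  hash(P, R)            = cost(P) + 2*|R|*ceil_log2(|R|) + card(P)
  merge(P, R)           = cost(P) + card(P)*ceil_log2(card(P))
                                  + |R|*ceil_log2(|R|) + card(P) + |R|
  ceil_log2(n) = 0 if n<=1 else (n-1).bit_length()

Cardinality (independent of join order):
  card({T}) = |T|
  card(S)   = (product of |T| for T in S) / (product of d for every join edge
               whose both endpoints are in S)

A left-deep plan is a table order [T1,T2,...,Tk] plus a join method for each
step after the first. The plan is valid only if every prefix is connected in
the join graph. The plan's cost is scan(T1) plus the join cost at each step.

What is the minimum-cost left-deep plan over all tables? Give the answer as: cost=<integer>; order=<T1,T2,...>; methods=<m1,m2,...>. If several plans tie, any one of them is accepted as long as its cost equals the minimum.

Selinger DP (subsets sized 1..n):
  {C}: scan cost=300, card=300
  {B}: scan cost=100, card=100
  {A}: scan cost=250, card=250
  {BC}: card=1200; try (B,hash)→2000, (C,nl_idx)→2200, (C,merge)→3900, (B,merge)→4100, (C,hash)→5600, (C,nl)→30100 …(+1); best=2000 via (B,hash)
  {AB}: card=250; try (B,hash)→1900, (A,merge)→3150, (B,merge)→3300, (A,hash)→4200, (A,nl)→25100, (B,nl)→25250; best=1900 via (B,hash)
  {ABC}: card=3000; try (C,merge)→7150, (C,nl_idx)→7150, (A,hash)→7200, (C,hash)→7550, (A,merge)→18650, (C,nl)→76900 …(+1); best=7150 via (C,merge)

cost=7150; order=A,B,C; methods=hash,merge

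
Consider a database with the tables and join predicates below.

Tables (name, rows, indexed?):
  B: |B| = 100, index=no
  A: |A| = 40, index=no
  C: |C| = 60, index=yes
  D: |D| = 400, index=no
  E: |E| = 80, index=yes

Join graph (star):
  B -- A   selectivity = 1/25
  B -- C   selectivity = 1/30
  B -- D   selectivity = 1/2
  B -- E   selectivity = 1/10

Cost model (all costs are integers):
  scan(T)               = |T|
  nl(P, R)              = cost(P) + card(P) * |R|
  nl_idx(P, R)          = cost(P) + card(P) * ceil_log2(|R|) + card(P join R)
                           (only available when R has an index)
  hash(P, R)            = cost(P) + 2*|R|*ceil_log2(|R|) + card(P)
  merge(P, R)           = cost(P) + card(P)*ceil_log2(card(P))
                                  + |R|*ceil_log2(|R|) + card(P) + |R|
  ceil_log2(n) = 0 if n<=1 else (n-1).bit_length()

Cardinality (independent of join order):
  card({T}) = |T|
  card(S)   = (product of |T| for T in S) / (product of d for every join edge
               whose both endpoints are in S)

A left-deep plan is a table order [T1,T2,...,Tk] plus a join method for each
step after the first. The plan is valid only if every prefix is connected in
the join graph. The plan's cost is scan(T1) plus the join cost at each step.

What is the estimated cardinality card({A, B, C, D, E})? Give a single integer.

512000

Tables in S: A(40), B(100), C(60), D(400), E(80)
Edges inside S: B-A(d=25), B-C(d=30), B-D(d=2), B-E(d=10)
numerator = 40 * 100 * 60 * 400 * 80 = 7680000000
denominator = 25 * 30 * 2 * 10 = 15000
card(S) = 7680000000 / 15000 = 512000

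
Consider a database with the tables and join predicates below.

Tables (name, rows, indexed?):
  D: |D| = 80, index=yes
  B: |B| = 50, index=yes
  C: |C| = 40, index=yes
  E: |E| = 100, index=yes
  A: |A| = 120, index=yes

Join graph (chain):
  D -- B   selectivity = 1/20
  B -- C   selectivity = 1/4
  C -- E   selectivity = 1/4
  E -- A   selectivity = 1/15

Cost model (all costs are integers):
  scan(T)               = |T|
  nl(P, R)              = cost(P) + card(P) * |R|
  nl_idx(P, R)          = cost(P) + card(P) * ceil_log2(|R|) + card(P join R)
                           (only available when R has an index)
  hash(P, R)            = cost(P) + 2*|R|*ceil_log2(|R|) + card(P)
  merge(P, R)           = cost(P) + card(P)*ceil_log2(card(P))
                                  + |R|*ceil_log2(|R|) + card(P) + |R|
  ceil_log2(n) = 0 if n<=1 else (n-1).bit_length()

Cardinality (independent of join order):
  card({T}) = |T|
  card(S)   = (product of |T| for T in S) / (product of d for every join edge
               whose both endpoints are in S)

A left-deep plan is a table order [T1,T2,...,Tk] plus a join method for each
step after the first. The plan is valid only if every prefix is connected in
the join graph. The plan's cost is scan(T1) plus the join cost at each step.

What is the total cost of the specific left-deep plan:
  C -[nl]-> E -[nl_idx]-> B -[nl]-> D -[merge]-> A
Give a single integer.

step 1: scan C: cost=40, card=40
step 2: join E via nl
    card(P join E) = 40*100/(4) = 1000
    cost = 40 + 40*100 = 4040
step 3: join B via nl_idx
    card(P join B) = 1000*50/(4) = 12500
    cost = 4040 + 1000*6 + 12500 = 22540
step 4: join D via nl
    card(P join D) = 12500*80/(20) = 50000
    cost = 22540 + 12500*80 = 1022540
step 5: join A via merge
    card(P join A) = 50000*120/(15) = 400000
    cost = 1022540 + 50000*16 + 120*7 + 50000 + 120 = 1873500

1873500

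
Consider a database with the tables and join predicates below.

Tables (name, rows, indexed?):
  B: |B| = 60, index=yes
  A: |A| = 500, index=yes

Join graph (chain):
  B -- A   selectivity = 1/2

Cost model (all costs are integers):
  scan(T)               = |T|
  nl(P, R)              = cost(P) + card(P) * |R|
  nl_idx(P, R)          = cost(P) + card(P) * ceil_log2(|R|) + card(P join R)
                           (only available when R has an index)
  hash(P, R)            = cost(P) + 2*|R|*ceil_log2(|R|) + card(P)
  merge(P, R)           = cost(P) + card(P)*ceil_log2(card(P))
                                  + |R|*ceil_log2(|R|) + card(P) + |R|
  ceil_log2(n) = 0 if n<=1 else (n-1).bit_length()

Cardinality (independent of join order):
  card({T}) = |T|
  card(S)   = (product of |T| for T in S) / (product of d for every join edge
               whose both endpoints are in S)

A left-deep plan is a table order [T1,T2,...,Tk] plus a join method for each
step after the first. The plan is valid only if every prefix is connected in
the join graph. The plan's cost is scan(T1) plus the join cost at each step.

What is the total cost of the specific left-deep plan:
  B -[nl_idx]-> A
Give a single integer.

step 1: scan B: cost=60, card=60
step 2: join A via nl_idx
    card(P join A) = 60*500/(2) = 15000
    cost = 60 + 60*9 + 15000 = 15600

15600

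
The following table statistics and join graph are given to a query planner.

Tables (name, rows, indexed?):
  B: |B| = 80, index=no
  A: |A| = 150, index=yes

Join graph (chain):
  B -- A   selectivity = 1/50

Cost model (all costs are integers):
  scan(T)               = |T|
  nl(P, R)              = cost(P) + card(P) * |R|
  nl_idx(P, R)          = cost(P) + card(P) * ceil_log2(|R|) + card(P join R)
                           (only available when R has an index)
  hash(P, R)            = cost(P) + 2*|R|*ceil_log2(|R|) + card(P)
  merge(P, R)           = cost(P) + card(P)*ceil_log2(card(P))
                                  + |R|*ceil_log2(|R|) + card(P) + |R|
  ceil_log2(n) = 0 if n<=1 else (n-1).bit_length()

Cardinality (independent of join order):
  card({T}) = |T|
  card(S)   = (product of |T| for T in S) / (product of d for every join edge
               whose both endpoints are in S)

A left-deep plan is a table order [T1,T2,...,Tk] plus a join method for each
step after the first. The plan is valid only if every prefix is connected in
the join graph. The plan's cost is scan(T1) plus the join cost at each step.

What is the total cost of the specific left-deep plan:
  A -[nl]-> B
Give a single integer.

step 1: scan A: cost=150, card=150
step 2: join B via nl
    card(P join B) = 150*80/(50) = 240
    cost = 150 + 150*80 = 12150

12150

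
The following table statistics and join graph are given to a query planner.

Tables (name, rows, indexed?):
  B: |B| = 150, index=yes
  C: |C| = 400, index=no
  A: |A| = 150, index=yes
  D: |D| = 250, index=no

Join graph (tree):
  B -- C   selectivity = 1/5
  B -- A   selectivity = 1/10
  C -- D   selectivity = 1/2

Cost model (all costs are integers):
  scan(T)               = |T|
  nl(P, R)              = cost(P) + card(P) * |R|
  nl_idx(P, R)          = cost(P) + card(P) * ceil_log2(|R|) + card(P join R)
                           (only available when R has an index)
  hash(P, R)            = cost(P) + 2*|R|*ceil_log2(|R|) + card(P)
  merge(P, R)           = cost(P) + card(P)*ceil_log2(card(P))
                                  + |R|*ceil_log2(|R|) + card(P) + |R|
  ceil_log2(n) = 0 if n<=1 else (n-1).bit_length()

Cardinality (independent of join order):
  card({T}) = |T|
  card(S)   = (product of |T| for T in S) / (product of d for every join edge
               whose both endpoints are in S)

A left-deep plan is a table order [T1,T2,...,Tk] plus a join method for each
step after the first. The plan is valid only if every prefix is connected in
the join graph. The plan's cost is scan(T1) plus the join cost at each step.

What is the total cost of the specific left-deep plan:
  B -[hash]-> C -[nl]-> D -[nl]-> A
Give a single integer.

step 1: scan B: cost=150, card=150
step 2: join C via hash
    card(P join C) = 150*400/(5) = 12000
    cost = 150 + 2*400*9 + 150 = 7500
step 3: join D via nl
    card(P join D) = 12000*250/(2) = 1500000
    cost = 7500 + 12000*250 = 3007500
step 4: join A via nl
    card(P join A) = 1500000*150/(10) = 22500000
    cost = 3007500 + 1500000*150 = 228007500

228007500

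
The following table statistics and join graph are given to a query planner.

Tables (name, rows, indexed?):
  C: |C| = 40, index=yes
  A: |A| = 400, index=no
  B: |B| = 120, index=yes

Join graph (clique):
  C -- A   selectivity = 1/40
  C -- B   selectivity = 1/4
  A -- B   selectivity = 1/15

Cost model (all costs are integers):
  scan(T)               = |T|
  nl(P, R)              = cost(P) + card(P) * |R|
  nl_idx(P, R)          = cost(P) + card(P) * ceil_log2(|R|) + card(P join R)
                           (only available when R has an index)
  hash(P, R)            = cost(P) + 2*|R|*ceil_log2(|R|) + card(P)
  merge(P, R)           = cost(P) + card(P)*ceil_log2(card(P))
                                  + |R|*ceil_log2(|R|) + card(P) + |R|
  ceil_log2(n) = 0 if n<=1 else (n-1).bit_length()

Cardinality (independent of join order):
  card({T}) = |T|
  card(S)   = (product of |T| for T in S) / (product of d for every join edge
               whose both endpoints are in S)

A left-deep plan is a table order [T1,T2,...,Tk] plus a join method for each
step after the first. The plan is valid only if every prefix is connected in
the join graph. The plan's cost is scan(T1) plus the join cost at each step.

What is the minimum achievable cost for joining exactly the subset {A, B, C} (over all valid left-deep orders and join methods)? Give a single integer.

3360

Selinger DP over subsets of {A,B,C}:
  {C}: scan cost=40, card=40
  {A}: scan cost=400, card=400
  {B}: scan cost=120, card=120
  {AC}: card=400; try (C,hash)→1280, (C,nl_idx)→3200, (A,merge)→4320, (C,merge)→4680, (A,hash)→7280, (A,nl)→16040 …(+1); best=1280 via (C,hash)
  {BC}: card=1200; try (C,hash)→720, (B,merge)→1280, (C,merge)→1360, (B,nl_idx)→1520, (B,hash)→1760, (C,nl_idx)→2040 …(+2); best=720 via (C,hash)
  {AB}: card=3200; try (B,hash)→2480, (A,merge)→5080, (B,merge)→5360, (B,nl_idx)→6400, (A,hash)→7440, (A,nl)→48120 …(+1); best=2480 via (B,hash)
  {ABC}: card=800; try (B,hash)→3360, (B,nl_idx)→4880, (C,hash)→6160, (B,merge)→6240, (A,hash)→9120, (A,merge)→19120 …(+5); best=3360 via (B,hash)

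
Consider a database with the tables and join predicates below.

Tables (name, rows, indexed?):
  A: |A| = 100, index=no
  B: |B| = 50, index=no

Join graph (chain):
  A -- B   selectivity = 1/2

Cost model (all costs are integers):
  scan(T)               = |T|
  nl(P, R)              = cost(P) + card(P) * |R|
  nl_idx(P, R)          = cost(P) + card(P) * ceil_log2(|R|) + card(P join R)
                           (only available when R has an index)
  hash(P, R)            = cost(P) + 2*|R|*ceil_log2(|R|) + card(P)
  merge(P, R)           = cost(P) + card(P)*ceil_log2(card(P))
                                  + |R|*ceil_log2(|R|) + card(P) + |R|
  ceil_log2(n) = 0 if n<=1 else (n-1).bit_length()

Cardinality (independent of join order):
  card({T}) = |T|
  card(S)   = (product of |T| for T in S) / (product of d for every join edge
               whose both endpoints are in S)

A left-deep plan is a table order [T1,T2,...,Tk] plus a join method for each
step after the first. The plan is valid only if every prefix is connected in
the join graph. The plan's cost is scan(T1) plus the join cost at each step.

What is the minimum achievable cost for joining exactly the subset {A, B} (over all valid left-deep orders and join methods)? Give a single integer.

Selinger DP over subsets of {A,B}:
  {A}: scan cost=100, card=100
  {B}: scan cost=50, card=50
  {AB}: card=2500; try (B,hash)→800, (A,merge)→1200, (B,merge)→1250, (A,hash)→1500, (A,nl)→5050, (B,nl)→5100; best=800 via (B,hash)

800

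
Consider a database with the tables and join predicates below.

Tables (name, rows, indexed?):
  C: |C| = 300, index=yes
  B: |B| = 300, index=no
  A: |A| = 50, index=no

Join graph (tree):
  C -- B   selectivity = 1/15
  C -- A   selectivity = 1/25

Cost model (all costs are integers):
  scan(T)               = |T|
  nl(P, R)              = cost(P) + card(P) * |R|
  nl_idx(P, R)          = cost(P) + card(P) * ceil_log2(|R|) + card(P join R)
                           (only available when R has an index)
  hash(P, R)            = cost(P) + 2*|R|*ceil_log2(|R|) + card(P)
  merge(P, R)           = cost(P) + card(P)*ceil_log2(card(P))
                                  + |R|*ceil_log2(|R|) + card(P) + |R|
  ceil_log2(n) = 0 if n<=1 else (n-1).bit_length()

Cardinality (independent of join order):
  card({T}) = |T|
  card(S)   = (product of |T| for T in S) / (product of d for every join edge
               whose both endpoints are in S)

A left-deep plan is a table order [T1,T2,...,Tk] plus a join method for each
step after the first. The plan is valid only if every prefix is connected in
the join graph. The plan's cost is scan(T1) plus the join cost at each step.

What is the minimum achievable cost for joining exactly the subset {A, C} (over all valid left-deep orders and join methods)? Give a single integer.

Selinger DP over subsets of {A,C}:
  {C}: scan cost=300, card=300
  {A}: scan cost=50, card=50
  {AC}: card=600; try (C,nl_idx)→1100, (A,hash)→1200, (C,merge)→3400, (A,merge)→3650, (C,hash)→5500, (C,nl)→15050 …(+1); best=1100 via (C,nl_idx)

1100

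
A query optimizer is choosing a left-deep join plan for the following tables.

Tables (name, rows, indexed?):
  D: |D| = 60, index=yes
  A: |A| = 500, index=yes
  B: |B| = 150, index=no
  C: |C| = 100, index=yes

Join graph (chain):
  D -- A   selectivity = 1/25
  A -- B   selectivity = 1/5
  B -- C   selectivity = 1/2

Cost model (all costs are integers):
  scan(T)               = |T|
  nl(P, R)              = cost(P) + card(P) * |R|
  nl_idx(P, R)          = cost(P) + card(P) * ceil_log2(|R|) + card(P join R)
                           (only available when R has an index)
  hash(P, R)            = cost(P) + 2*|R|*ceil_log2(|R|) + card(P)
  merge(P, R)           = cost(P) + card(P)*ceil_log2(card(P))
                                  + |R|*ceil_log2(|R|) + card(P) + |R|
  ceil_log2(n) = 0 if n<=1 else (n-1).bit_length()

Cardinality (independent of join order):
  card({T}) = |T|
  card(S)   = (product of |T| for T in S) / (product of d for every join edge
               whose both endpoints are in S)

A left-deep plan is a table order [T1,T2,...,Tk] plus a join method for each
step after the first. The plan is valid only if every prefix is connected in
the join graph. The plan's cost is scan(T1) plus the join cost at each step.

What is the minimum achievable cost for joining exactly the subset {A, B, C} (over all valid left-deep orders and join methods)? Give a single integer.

Selinger DP over subsets of {A,B,C}:
  {A}: scan cost=500, card=500
  {B}: scan cost=150, card=150
  {C}: scan cost=100, card=100
  {AB}: card=15000; try (B,hash)→3400, (A,merge)→6500, (B,merge)→6850, (A,hash)→9300, (A,nl_idx)→16500, (A,nl)→75150 …(+1); best=3400 via (B,hash)
  {BC}: card=7500; try (C,hash)→1700, (B,merge)→2250, (C,merge)→2300, (B,hash)→2600, (C,nl_idx)→8700, (B,nl)→15100 …(+1); best=1700 via (C,hash)
  {ABC}: card=750000; try (A,hash)→18200, (C,hash)→19800, (A,merge)→111700, (C,merge)→229200, (A,nl_idx)→819200, (C,nl_idx)→858400 …(+2); best=18200 via (A,hash)

18200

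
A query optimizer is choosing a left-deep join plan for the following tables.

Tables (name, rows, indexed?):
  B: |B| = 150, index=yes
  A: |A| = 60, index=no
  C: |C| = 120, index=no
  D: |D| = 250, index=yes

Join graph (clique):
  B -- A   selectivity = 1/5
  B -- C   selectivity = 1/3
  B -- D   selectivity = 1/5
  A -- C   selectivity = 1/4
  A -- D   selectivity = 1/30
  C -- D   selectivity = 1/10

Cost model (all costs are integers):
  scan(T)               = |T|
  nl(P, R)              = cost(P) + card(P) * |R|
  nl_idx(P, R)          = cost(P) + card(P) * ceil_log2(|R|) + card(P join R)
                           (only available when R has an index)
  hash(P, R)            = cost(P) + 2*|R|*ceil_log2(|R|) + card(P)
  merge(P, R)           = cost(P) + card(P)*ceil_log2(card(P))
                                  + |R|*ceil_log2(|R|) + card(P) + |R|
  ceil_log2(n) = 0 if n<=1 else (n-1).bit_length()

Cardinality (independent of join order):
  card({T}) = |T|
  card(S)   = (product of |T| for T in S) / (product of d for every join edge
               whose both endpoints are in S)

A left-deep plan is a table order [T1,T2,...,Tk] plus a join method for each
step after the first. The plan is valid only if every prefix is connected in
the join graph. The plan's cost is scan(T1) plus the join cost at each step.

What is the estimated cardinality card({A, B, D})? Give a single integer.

Tables in S: A(60), B(150), D(250)
Edges inside S: B-A(d=5), B-D(d=5), A-D(d=30)
numerator = 60 * 150 * 250 = 2250000
denominator = 5 * 5 * 30 = 750
card(S) = 2250000 / 750 = 3000

3000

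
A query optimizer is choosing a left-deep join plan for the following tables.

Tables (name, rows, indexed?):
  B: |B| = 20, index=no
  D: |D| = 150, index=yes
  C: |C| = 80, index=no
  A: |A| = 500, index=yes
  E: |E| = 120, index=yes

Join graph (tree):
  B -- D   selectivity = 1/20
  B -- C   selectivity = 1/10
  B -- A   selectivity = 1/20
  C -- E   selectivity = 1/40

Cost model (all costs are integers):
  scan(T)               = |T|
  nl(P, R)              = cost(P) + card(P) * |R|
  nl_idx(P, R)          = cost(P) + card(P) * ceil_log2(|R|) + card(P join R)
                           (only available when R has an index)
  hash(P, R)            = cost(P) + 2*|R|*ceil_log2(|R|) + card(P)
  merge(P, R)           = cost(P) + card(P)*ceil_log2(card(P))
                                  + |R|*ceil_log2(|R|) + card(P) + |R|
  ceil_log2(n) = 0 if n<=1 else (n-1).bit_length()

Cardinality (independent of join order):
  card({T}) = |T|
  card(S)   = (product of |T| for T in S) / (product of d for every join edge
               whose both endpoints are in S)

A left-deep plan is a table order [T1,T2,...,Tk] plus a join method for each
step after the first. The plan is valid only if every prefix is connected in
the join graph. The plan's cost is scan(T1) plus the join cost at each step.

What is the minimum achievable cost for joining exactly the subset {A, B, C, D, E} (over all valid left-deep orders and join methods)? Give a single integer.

Selinger DP over subsets of {A,B,C,D,E}:
  {B}: scan cost=20, card=20
  {D}: scan cost=150, card=150
  {C}: scan cost=80, card=80
  {A}: scan cost=500, card=500
  {E}: scan cost=120, card=120
  {BD}: card=150; try (D,nl_idx)→330, (B,hash)→500, (D,merge)→1490, (B,merge)→1620, (D,hash)→2440, (D,nl)→3020 …(+1); best=330 via (D,nl_idx)
  {BC}: card=160; try (B,hash)→360, (C,merge)→780, (B,merge)→840, (C,hash)→1160, (C,nl)→1620, (B,nl)→1680; best=360 via (B,hash)
  {AB}: card=500; try (A,nl_idx)→700, (B,hash)→1200, (A,merge)→5140, (B,merge)→5620, (A,hash)→9040, (A,nl)→10020 …(+1); best=700 via (A,nl_idx)
  {CE}: card=240; try (E,nl_idx)→880, (C,hash)→1360, (E,merge)→1680, (C,merge)→1720, (E,hash)→1840, (E,nl)→9680 …(+1); best=880 via (E,nl_idx)
  {BCD}: card=1200; try (C,hash)→1600, (C,merge)→2320, (D,nl_idx)→2840, (D,hash)→2920, (D,merge)→3150, (C,nl)→12330 …(+1); best=1600 via (C,hash)
  {ABD}: card=3750; try (D,hash)→3600, (A,nl_idx)→5430, (A,merge)→6680, (D,merge)→7050, (D,nl_idx)→8450, (A,hash)→9480 …(+2); best=3600 via (D,hash)
  {ABC}: card=4000; try (C,hash)→2320, (A,nl_idx)→5800, (C,merge)→6340, (A,merge)→6800, (A,hash)→9520, (C,nl)→40700 …(+1); best=2320 via (C,hash)
  {BCE}: card=480; try (B,hash)→1320, (E,nl_idx)→1960, (E,hash)→2200, (E,merge)→2760, (B,merge)→3160, (B,nl)→5680 …(+1); best=1320 via (B,hash)
  {ABCD}: card=30000; try (C,hash)→8470, (D,hash)→8720, (A,hash)→11800, (A,merge)→21000, (A,nl_idx)→42400, (C,merge)→52990 …(+5); best=8470 via (C,hash)
  {BCDE}: card=3600; try (D,hash)→4200, (E,hash)→4480, (D,merge)→7470, (D,nl_idx)→8760, (E,nl_idx)→13600, (E,merge)→16960 …(+2); best=4200 via (D,hash)
  {ABCE}: card=12000; try (E,hash)→8000, (A,hash)→10800, (A,merge)→11120, (A,nl_idx)→17640, (E,nl_idx)→42320, (E,merge)→55280 …(+2); best=8000 via (E,hash)
  {ABCDE}: card=90000; try (A,hash)→16800, (D,hash)→22400, (E,hash)→40150, (A,merge)→56000, (A,nl_idx)→126600, (D,merge)→189350 …(+6); best=16800 via (A,hash)

16800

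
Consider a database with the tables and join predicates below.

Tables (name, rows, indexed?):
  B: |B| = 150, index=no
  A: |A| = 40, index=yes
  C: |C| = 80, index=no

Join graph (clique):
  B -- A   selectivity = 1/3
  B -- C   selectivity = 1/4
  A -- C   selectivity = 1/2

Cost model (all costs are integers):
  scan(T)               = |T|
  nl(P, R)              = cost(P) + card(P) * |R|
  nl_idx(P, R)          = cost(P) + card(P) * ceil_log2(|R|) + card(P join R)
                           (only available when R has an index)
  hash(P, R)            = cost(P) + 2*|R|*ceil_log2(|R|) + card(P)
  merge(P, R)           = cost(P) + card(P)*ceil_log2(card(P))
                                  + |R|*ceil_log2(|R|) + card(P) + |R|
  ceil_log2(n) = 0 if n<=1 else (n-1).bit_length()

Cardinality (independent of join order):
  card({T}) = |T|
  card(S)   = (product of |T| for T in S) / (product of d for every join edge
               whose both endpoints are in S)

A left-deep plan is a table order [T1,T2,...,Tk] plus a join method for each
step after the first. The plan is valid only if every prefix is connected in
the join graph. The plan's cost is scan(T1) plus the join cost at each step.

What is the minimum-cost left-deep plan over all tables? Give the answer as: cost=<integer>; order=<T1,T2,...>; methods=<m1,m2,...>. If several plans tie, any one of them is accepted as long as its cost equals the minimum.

cost=3900; order=B,A,C; methods=hash,hash

Selinger DP (subsets sized 1..n):
  {B}: scan cost=150, card=150
  {A}: scan cost=40, card=40
  {C}: scan cost=80, card=80
  {AB}: card=2000; try (A,hash)→780, (B,merge)→1670, (A,merge)→1780, (B,hash)→2480, (A,nl_idx)→3050, (B,nl)→6040 …(+1); best=780 via (A,hash)
  {BC}: card=3000; try (C,hash)→1420, (B,merge)→2070, (C,merge)→2140, (B,hash)→2560, (B,nl)→12080, (C,nl)→12150; best=1420 via (C,hash)
  {AC}: card=1600; try (A,hash)→640, (C,merge)→960, (A,merge)→1000, (C,hash)→1200, (A,nl_idx)→2160, (C,nl)→3240 …(+1); best=640 via (A,hash)
  {ABC}: card=20000; try (C,hash)→3900, (B,hash)→4640, (A,hash)→4900, (B,merge)→21190, (C,merge)→25420, (A,nl_idx)→39420 …(+4); best=3900 via (C,hash)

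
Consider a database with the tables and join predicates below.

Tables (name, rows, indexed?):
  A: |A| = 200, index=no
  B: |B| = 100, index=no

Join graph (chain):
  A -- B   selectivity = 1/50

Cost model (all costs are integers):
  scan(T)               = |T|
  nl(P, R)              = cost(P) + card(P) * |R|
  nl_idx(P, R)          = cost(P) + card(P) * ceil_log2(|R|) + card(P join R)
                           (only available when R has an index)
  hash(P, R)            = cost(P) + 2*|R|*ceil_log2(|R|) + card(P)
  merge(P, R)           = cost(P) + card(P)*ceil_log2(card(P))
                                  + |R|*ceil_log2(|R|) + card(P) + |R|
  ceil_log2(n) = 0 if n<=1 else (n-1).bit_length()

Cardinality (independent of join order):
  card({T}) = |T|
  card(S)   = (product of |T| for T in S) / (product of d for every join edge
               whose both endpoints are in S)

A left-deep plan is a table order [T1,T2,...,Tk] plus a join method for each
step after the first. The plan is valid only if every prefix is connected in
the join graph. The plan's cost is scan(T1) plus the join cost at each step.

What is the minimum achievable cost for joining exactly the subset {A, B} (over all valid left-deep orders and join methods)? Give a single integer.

1800

Selinger DP over subsets of {A,B}:
  {A}: scan cost=200, card=200
  {B}: scan cost=100, card=100
  {AB}: card=400; try (B,hash)→1800, (A,merge)→2700, (B,merge)→2800, (A,hash)→3400, (A,nl)→20100, (B,nl)→20200; best=1800 via (B,hash)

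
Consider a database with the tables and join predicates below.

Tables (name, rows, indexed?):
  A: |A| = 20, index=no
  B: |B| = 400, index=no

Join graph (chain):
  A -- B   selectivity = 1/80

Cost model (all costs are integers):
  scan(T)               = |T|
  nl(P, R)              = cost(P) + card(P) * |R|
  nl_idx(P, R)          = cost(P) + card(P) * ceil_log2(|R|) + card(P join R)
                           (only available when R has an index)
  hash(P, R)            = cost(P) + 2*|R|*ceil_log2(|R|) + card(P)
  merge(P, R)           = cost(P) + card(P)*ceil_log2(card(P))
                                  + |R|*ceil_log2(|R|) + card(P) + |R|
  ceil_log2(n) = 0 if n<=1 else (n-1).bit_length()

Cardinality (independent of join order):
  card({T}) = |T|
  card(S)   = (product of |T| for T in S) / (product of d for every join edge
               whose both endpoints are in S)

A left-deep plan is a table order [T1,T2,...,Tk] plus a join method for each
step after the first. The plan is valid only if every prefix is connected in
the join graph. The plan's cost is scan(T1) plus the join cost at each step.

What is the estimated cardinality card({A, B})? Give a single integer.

100

Tables in S: A(20), B(400)
Edges inside S: A-B(d=80)
numerator = 20 * 400 = 8000
denominator = 80 = 80
card(S) = 8000 / 80 = 100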